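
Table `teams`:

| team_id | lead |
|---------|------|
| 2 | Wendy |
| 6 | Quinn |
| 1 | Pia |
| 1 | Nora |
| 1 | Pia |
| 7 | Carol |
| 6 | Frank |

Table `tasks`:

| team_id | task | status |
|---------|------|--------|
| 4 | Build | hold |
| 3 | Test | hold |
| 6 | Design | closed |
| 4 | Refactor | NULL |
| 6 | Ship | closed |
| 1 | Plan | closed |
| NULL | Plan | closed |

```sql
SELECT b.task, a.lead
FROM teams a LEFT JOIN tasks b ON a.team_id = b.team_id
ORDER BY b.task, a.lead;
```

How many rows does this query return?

LEFT JOIN keeps every row from `teams`; unmatched rows get NULL for `tasks`'s columns.
Matching on a.team_id = b.team_id. A NULL in a compared column never satisfies the condition.
- a[0] team_id=2 → no match; kept with NULLs on the b side.
- a[1] team_id=6 → 2 match(es) in b → 2 row(s).
- a[2] team_id=1 → 1 match(es) in b → 1 row(s).
- a[3] team_id=1 → 1 match(es) in b → 1 row(s).
- a[4] team_id=1 → 1 match(es) in b → 1 row(s).
- a[5] team_id=7 → no match; kept with NULLs on the b side.
- a[6] team_id=6 → 2 match(es) in b → 2 row(s).
Total: 7 matched + 2 padded = 9 rows.

9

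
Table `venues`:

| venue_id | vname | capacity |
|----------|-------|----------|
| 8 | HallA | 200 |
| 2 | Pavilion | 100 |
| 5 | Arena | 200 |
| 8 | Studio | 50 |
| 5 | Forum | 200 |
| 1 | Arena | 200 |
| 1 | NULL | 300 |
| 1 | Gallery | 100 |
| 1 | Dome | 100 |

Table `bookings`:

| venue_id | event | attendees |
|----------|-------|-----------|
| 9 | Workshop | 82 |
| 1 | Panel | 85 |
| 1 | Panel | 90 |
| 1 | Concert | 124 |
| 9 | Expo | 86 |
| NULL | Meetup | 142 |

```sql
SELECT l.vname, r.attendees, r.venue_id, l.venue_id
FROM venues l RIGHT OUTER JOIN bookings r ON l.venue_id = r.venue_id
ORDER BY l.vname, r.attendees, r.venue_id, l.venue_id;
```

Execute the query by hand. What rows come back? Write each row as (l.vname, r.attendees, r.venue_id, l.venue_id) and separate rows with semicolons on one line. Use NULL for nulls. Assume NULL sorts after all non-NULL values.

RIGHT JOIN keeps every row from `bookings`; unmatched rows get NULL for `venues`'s columns.
Matching on l.venue_id = r.venue_id. A NULL in a compared column never satisfies the condition.
- l[0] venue_id=8 → no match.
- l[1] venue_id=2 → no match.
- l[2] venue_id=5 → no match.
- l[3] venue_id=8 → no match.
- l[4] venue_id=5 → no match.
- l[5] venue_id=1 → 3 match(es) in r → 3 row(s).
- l[6] venue_id=1 → 3 match(es) in r → 3 row(s).
- l[7] venue_id=1 → 3 match(es) in r → 3 row(s).
- l[8] venue_id=1 → 3 match(es) in r → 3 row(s).
- 3 r row(s) had no l match → kept, l columns NULL.

(Arena, 85, 1, 1); (Arena, 90, 1, 1); (Arena, 124, 1, 1); (Dome, 85, 1, 1); (Dome, 90, 1, 1); (Dome, 124, 1, 1); (Gallery, 85, 1, 1); (Gallery, 90, 1, 1); (Gallery, 124, 1, 1); (NULL, 82, 9, NULL); (NULL, 85, 1, 1); (NULL, 86, 9, NULL); (NULL, 90, 1, 1); (NULL, 124, 1, 1); (NULL, 142, NULL, NULL)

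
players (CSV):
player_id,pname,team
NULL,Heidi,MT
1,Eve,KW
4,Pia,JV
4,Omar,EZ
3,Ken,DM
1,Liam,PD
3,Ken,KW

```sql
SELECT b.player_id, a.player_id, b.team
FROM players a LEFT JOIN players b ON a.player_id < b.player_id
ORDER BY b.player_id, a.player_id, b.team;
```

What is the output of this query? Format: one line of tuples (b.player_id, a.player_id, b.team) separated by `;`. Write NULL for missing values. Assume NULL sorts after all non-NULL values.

(3, 1, DM); (3, 1, DM); (3, 1, KW); (3, 1, KW); (4, 1, EZ); (4, 1, EZ); (4, 1, JV); (4, 1, JV); (4, 3, EZ); (4, 3, EZ); (4, 3, JV); (4, 3, JV); (NULL, 4, NULL); (NULL, 4, NULL); (NULL, NULL, NULL)

LEFT JOIN keeps every row from `players a`; unmatched rows get NULL for `players b`'s columns.
Matching on a.player_id < b.player_id. A NULL in a compared column never satisfies the condition.
Matched pairs: 12; unmatched a rows kept: 3.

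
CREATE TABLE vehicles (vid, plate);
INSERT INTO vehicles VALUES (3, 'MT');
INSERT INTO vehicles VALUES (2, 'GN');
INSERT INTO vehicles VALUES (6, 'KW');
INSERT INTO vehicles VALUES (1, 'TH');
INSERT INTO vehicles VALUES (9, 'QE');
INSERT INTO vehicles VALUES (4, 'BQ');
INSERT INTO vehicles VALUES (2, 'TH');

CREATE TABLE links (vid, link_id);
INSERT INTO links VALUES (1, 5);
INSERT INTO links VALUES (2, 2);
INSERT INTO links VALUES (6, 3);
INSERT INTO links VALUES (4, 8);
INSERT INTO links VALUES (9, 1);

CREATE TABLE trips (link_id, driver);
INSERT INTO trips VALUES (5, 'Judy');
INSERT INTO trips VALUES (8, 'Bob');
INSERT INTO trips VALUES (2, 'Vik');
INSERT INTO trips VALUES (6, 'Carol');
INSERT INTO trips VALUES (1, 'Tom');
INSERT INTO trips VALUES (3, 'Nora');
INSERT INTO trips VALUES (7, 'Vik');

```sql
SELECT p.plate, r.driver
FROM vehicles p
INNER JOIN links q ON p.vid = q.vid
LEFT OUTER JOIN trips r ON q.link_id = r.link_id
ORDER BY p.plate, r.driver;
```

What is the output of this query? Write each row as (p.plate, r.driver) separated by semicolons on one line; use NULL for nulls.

Step 1 — p INNER JOIN q on vid → 6 row(s).
Then LEFT JOIN `trips r` on link_id: each of those 6 rows is kept; rows whose q.link_id has no match in r get NULL for r's columns.

(BQ, Bob); (GN, Vik); (KW, Nora); (QE, Tom); (TH, Judy); (TH, Vik)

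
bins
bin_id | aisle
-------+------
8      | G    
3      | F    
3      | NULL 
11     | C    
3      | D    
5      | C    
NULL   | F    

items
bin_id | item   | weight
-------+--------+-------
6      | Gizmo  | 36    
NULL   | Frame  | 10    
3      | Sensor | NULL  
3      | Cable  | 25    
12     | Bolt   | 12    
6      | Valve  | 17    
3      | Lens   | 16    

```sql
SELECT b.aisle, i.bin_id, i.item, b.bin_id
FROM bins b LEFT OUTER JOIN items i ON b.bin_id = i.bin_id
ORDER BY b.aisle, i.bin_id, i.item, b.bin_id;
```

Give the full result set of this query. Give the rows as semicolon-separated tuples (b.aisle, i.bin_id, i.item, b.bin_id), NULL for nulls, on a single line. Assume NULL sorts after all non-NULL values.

(C, NULL, NULL, 5); (C, NULL, NULL, 11); (D, 3, Cable, 3); (D, 3, Lens, 3); (D, 3, Sensor, 3); (F, 3, Cable, 3); (F, 3, Lens, 3); (F, 3, Sensor, 3); (F, NULL, NULL, NULL); (G, NULL, NULL, 8); (NULL, 3, Cable, 3); (NULL, 3, Lens, 3); (NULL, 3, Sensor, 3)

LEFT JOIN keeps every row from `bins`; unmatched rows get NULL for `items`'s columns.
Matching on b.bin_id = i.bin_id. A NULL in a compared column never satisfies the condition.
- b row (bin_id=8): no match → kept, i columns NULL.
- b row (bin_id=3): matches 3 i row(s) → 3 output row(s).
- b row (bin_id=3): matches 3 i row(s) → 3 output row(s).
- b row (bin_id=11): no match → kept, i columns NULL.
- b row (bin_id=3): matches 3 i row(s) → 3 output row(s).
- b row (bin_id=5): no match → kept, i columns NULL.
- b row (bin_id=NULL): no match → kept, i columns NULL.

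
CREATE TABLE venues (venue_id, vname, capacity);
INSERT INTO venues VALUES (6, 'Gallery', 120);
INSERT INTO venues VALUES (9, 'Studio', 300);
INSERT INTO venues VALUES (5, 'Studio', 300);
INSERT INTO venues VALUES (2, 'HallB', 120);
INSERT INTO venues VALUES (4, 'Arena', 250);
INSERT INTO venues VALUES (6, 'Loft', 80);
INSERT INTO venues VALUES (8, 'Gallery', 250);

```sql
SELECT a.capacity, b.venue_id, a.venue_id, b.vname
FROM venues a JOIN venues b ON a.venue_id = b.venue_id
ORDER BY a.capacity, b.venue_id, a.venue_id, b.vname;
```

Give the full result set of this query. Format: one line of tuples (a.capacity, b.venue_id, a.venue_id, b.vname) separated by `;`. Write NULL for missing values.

(80, 6, 6, Gallery); (80, 6, 6, Loft); (120, 2, 2, HallB); (120, 6, 6, Gallery); (120, 6, 6, Loft); (250, 4, 4, Arena); (250, 8, 8, Gallery); (300, 5, 5, Studio); (300, 9, 9, Studio)

INNER JOIN keeps only pairs where the ON condition holds.
Matching on a.venue_id = b.venue_id.
- a row (venue_id=6): matches 2 b row(s) → 2 output row(s).
- a row (venue_id=9): matches 1 b row(s) → 1 output row(s).
- a row (venue_id=5): matches 1 b row(s) → 1 output row(s).
- a row (venue_id=2): matches 1 b row(s) → 1 output row(s).
- a row (venue_id=4): matches 1 b row(s) → 1 output row(s).
- a row (venue_id=6): matches 2 b row(s) → 2 output row(s).
- a row (venue_id=8): matches 1 b row(s) → 1 output row(s).
After projecting and ordering:
a.capacity | b.venue_id | a.venue_id | b.vname
80 | 6 | 6 | Gallery
80 | 6 | 6 | Loft
120 | 2 | 2 | HallB
120 | 6 | 6 | Gallery
120 | 6 | 6 | Loft
250 | 4 | 4 | Arena
250 | 8 | 8 | Gallery
300 | 5 | 5 | Studio
300 | 9 | 9 | Studio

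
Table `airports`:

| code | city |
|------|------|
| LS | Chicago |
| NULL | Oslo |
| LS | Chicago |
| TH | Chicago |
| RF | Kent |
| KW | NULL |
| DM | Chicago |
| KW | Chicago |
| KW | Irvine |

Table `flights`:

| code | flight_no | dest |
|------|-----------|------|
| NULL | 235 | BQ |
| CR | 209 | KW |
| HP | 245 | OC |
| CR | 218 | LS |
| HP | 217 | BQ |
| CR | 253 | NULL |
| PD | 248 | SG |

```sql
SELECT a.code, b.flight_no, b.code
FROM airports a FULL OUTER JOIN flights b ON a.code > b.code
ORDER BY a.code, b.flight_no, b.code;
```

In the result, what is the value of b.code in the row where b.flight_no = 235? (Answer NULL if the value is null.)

NULL

FULL OUTER JOIN keeps every row from both sides; unmatched rows get NULL for the other side's columns.
Matching on a.code > b.code. A NULL in a compared column never satisfies the condition.
Matched pairs: 40; unmatched a rows kept: 1; unmatched b rows kept: 1.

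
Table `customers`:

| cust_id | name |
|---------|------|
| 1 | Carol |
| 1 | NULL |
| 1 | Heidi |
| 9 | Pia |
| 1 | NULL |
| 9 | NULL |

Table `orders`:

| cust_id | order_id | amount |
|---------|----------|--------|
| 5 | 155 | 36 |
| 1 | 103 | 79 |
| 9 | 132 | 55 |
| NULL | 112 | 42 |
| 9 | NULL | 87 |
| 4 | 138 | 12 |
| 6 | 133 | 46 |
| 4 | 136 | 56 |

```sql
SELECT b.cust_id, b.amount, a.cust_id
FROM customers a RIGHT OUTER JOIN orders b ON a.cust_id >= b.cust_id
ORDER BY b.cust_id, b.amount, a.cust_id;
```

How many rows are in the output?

19

RIGHT JOIN keeps every row from `orders`; unmatched rows get NULL for `customers`'s columns.
Matching on a.cust_id >= b.cust_id. A NULL in a compared column never satisfies the condition.
Matched pairs: 18; unmatched b rows kept: 1.
Total: 18 matched + 1 padded = 19 rows.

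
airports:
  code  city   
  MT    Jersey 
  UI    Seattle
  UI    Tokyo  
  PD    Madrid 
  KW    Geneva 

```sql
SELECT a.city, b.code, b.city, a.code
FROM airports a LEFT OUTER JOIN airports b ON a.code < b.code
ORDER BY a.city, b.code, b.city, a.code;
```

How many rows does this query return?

LEFT JOIN keeps every row from `airports a`; unmatched rows get NULL for `airports b`'s columns.
Matching on a.code < b.code.
Matched pairs: 9; unmatched a rows kept: 2.
Total: 9 matched + 2 padded = 11 rows.

11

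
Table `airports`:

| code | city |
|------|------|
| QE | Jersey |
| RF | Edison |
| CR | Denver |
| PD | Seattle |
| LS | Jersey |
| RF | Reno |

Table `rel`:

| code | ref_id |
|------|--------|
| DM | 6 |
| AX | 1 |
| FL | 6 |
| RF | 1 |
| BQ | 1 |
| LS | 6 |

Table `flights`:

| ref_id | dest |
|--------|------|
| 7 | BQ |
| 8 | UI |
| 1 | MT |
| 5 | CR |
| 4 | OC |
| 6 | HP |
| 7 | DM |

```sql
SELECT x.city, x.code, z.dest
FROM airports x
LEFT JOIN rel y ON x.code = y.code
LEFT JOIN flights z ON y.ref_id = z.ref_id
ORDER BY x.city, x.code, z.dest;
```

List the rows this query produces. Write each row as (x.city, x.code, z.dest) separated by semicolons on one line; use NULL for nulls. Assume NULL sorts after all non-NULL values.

(Denver, CR, NULL); (Edison, RF, MT); (Jersey, LS, HP); (Jersey, QE, NULL); (Reno, RF, MT); (Seattle, PD, NULL)

Joins associate left-to-right: airports LEFT JOIN rel on code gives 6 intermediate row(s).
Then LEFT JOIN `flights z` on ref_id: each of those 6 rows is kept; rows whose y.ref_id has no match in z get NULL for z's columns.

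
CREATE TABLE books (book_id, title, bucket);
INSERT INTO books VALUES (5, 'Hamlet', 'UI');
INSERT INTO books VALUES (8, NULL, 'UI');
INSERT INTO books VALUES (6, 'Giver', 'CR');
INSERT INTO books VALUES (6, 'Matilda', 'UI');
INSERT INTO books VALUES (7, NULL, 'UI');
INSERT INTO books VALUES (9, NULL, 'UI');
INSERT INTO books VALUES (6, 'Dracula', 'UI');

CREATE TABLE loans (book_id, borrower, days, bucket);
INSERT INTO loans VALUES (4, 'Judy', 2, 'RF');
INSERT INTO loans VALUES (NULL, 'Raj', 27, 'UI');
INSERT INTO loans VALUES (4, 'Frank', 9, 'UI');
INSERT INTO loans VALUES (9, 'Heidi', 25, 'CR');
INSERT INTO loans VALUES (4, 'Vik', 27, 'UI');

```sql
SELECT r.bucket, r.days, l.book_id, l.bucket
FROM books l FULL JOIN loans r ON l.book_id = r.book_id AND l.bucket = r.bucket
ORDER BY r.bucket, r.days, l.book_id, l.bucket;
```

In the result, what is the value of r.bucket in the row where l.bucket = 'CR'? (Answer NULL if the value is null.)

FULL OUTER JOIN keeps every row from both sides; unmatched rows get NULL for the other side's columns.
Matching on l.book_id = r.book_id AND l.bucket = r.bucket. A NULL in a compared column never satisfies the condition.
- l row (book_id=5, bucket=UI): no match → kept, r columns NULL.
- l row (book_id=8, bucket=UI): no match → kept, r columns NULL.
- l row (book_id=6, bucket=CR): no match → kept, r columns NULL.
- l row (book_id=6, bucket=UI): no match → kept, r columns NULL.
- l row (book_id=7, bucket=UI): no match → kept, r columns NULL.
- l row (book_id=9, bucket=UI): no match → kept, r columns NULL.
- l row (book_id=6, bucket=UI): no match → kept, r columns NULL.
- plus 5 unmatched r row(s), each kept with NULL l columns.

NULL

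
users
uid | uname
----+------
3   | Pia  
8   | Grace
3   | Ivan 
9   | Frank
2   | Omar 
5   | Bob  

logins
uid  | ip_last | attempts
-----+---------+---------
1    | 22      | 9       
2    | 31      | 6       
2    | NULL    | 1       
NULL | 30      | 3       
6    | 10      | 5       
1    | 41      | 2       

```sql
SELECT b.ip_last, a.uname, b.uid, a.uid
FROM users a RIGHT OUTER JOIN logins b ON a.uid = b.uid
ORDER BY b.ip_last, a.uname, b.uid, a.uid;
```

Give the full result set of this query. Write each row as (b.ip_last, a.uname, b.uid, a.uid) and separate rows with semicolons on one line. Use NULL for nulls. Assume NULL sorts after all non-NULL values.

(10, NULL, 6, NULL); (22, NULL, 1, NULL); (30, NULL, NULL, NULL); (31, Omar, 2, 2); (41, NULL, 1, NULL); (NULL, Omar, 2, 2)

RIGHT JOIN keeps every row from `logins`; unmatched rows get NULL for `users`'s columns.
Matching on a.uid = b.uid. A NULL in a compared column never satisfies the condition.
- a[0] uid=3 → no match.
- a[1] uid=8 → no match.
- a[2] uid=3 → no match.
- a[3] uid=9 → no match.
- a[4] uid=2 → 2 match(es) in b → 2 row(s).
- a[5] uid=5 → no match.
- 4 b row(s) had no a match → kept, a columns NULL.
After projecting and ordering:
b.ip_last | a.uname | b.uid | a.uid
10 | NULL | 6 | NULL
22 | NULL | 1 | NULL
30 | NULL | NULL | NULL
31 | Omar | 2 | 2
41 | NULL | 1 | NULL
NULL | Omar | 2 | 2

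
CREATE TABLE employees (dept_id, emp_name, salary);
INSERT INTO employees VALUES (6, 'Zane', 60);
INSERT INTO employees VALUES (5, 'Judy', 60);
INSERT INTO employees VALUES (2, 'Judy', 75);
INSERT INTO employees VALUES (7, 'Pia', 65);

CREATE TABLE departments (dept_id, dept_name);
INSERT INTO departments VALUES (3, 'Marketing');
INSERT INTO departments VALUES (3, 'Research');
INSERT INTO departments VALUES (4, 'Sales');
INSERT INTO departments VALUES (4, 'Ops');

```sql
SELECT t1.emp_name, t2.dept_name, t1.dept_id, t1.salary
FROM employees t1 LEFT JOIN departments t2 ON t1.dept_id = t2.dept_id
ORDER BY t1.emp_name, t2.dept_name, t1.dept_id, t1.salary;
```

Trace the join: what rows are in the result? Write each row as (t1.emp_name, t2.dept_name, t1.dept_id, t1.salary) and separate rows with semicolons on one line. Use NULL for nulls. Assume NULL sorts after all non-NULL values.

LEFT JOIN keeps every row from `employees`; unmatched rows get NULL for `departments`'s columns.
Matching on t1.dept_id = t2.dept_id.
Matched pairs: 0; unmatched t1 rows kept: 4.

(Judy, NULL, 2, 75); (Judy, NULL, 5, 60); (Pia, NULL, 7, 65); (Zane, NULL, 6, 60)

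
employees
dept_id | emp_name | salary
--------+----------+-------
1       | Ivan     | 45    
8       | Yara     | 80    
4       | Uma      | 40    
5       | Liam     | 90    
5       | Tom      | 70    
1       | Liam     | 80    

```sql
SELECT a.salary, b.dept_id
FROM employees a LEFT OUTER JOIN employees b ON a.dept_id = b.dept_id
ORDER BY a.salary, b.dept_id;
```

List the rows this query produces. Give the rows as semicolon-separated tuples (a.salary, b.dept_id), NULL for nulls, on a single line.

LEFT JOIN keeps every row from `employees a`; unmatched rows get NULL for `employees b`'s columns.
Matching on a.dept_id = b.dept_id.
Matched pairs: 10; unmatched a rows kept: 0.

(40, 4); (45, 1); (45, 1); (70, 5); (70, 5); (80, 1); (80, 1); (80, 8); (90, 5); (90, 5)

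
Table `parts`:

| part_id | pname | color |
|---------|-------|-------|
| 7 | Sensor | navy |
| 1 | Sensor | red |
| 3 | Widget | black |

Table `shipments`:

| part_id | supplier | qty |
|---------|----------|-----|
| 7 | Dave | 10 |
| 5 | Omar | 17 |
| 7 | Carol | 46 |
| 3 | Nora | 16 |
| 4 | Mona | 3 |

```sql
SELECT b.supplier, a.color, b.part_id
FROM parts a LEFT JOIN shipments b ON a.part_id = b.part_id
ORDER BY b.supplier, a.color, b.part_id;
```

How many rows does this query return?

LEFT JOIN keeps every row from `parts`; unmatched rows get NULL for `shipments`'s columns.
Matching on a.part_id = b.part_id.
- part_id=7: 2 matching b row(s), so 2 row(s) emitted.
- part_id=1: no b row matches, row kept with b columns NULL.
- part_id=3: 1 matching b row(s), so 1 row(s) emitted.
Total: 3 matched + 1 padded = 4 rows.

4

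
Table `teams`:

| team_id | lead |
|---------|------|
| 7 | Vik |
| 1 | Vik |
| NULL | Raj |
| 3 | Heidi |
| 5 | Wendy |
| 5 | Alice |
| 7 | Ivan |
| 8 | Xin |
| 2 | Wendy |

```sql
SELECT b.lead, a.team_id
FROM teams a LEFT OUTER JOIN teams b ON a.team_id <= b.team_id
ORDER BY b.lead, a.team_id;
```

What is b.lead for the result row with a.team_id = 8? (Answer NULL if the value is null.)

Xin

LEFT JOIN keeps every row from `teams a`; unmatched rows get NULL for `teams b`'s columns.
Matching on a.team_id <= b.team_id. A NULL in a compared column never satisfies the condition.
Matched pairs: 38; unmatched a rows kept: 1.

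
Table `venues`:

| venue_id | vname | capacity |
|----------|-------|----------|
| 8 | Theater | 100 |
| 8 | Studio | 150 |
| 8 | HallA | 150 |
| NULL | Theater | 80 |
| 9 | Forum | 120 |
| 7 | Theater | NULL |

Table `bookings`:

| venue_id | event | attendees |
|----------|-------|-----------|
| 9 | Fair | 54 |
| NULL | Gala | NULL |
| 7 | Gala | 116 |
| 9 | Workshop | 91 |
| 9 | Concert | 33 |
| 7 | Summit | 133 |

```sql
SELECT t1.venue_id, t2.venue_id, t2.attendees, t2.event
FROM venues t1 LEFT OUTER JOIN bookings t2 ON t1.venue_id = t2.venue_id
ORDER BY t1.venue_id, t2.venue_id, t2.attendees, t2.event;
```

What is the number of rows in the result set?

9

LEFT JOIN keeps every row from `venues`; unmatched rows get NULL for `bookings`'s columns.
Matching on t1.venue_id = t2.venue_id. A NULL in a compared column never satisfies the condition.
- venue_id=8: no t2 row matches, row kept with t2 columns NULL.
- venue_id=8: no t2 row matches, row kept with t2 columns NULL.
- venue_id=8: no t2 row matches, row kept with t2 columns NULL.
- venue_id=NULL: no t2 row matches, row kept with t2 columns NULL.
- venue_id=9: 3 matching t2 row(s), so 3 row(s) emitted.
- venue_id=7: 2 matching t2 row(s), so 2 row(s) emitted.
Total: 5 matched + 4 padded = 9 rows.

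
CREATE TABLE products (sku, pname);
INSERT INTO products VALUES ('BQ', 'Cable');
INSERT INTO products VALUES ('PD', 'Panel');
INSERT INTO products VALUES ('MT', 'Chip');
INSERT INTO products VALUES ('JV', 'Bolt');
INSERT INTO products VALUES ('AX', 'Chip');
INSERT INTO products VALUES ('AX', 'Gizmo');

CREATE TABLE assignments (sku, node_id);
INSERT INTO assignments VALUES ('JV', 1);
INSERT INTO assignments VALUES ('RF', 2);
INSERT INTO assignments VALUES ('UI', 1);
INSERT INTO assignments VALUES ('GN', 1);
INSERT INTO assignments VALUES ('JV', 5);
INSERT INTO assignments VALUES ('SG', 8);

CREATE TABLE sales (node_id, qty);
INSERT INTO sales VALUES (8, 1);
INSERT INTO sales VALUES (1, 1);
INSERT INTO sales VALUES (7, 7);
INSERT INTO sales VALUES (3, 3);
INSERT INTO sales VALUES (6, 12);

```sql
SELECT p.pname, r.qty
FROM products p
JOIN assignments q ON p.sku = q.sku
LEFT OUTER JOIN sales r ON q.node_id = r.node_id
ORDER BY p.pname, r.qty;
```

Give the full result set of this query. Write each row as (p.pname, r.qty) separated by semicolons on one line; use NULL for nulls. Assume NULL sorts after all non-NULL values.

(Bolt, 1); (Bolt, NULL)

Step 1 — p INNER JOIN q on sku → 2 row(s).
Then LEFT JOIN `sales r` on node_id: each of those 2 rows is kept; rows whose q.node_id has no match in r get NULL for r's columns.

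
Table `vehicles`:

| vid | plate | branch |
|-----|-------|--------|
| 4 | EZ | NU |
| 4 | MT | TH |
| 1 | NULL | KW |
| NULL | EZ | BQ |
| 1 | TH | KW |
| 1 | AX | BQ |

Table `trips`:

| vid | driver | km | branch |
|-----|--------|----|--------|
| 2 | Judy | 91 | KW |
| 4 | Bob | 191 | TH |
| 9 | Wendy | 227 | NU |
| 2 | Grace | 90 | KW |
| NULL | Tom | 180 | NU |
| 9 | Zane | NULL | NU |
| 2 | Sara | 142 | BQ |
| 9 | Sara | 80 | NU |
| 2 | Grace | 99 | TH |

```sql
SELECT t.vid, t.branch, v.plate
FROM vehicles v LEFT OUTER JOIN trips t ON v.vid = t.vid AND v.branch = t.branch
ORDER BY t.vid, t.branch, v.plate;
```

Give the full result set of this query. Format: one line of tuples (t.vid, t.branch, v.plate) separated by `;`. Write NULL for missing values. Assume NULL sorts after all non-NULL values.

(4, TH, MT); (NULL, NULL, AX); (NULL, NULL, EZ); (NULL, NULL, EZ); (NULL, NULL, TH); (NULL, NULL, NULL)

LEFT JOIN keeps every row from `vehicles`; unmatched rows get NULL for `trips`'s columns.
Matching on v.vid = t.vid AND v.branch = t.branch. A NULL in a compared column never satisfies the condition.
- vid=4, branch=NU: no t row matches, row kept with t columns NULL.
- vid=4, branch=TH: 1 matching t row(s), so 1 row(s) emitted.
- vid=1, branch=KW: no t row matches, row kept with t columns NULL.
- vid=NULL, branch=BQ: no t row matches, row kept with t columns NULL.
- vid=1, branch=KW: no t row matches, row kept with t columns NULL.
- vid=1, branch=BQ: no t row matches, row kept with t columns NULL.
After projecting and ordering:
t.vid | t.branch | v.plate
4 | TH | MT
NULL | NULL | AX
NULL | NULL | EZ
NULL | NULL | EZ
NULL | NULL | TH
NULL | NULL | NULL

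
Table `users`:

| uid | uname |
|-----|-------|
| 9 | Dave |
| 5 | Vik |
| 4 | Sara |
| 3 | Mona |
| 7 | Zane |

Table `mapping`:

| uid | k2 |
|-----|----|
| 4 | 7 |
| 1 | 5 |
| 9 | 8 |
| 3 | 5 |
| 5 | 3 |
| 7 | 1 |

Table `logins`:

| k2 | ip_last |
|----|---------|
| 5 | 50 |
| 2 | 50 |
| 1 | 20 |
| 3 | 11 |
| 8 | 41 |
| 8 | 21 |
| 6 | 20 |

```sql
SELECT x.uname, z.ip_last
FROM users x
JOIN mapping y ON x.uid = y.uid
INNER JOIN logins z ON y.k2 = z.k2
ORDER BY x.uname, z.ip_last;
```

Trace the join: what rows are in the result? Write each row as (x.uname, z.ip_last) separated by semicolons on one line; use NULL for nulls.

(Dave, 21); (Dave, 41); (Mona, 50); (Vik, 11); (Zane, 20)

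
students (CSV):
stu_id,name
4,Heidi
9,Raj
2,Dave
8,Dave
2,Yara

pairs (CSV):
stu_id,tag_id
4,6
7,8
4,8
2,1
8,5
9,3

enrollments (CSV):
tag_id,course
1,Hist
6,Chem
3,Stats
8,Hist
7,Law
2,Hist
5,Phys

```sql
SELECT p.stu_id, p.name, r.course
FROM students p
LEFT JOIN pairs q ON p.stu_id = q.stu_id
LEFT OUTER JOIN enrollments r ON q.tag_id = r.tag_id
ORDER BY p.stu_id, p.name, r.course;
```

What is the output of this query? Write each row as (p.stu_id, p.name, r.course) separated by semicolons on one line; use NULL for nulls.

(2, Dave, Hist); (2, Yara, Hist); (4, Heidi, Chem); (4, Heidi, Hist); (8, Dave, Phys); (9, Raj, Stats)

Step 1 — p LEFT JOIN q on stu_id → 6 row(s).
Then LEFT JOIN `enrollments r` on tag_id: each of those 6 rows is kept; rows whose q.tag_id has no match in r get NULL for r's columns.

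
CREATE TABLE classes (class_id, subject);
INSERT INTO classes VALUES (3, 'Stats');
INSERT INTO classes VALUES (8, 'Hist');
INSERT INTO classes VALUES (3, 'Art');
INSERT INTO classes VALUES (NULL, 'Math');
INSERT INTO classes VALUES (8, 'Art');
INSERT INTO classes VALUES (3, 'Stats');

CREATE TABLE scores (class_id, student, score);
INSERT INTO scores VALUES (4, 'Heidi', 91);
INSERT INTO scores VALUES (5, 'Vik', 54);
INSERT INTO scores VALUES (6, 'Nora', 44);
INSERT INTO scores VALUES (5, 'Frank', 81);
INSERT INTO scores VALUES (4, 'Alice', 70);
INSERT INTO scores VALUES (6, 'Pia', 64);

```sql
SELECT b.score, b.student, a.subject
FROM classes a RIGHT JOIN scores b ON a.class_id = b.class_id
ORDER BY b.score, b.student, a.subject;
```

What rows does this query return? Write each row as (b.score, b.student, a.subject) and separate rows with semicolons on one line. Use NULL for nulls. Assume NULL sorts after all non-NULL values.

(44, Nora, NULL); (54, Vik, NULL); (64, Pia, NULL); (70, Alice, NULL); (81, Frank, NULL); (91, Heidi, NULL)

RIGHT JOIN keeps every row from `scores`; unmatched rows get NULL for `classes`'s columns.
Matching on a.class_id = b.class_id. A NULL in a compared column never satisfies the condition.
- a[0] class_id=3 → no match.
- a[1] class_id=8 → no match.
- a[2] class_id=3 → no match.
- a[3] class_id=NULL → no match.
- a[4] class_id=8 → no match.
- a[5] class_id=3 → no match.
- plus 6 unmatched b row(s), each kept with NULL a columns.
After projecting and ordering:
b.score | b.student | a.subject
44 | Nora | NULL
54 | Vik | NULL
64 | Pia | NULL
70 | Alice | NULL
81 | Frank | NULL
91 | Heidi | NULL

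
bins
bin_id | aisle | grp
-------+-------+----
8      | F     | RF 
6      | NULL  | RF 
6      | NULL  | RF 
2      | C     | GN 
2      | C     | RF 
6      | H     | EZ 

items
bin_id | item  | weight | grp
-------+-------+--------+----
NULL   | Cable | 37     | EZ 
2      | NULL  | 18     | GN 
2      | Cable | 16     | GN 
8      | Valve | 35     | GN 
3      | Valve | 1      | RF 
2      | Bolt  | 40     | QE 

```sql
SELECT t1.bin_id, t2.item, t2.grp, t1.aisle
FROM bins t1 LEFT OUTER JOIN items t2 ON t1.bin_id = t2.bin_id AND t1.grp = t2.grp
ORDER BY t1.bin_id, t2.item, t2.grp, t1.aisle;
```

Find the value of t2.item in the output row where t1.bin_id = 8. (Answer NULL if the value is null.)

LEFT JOIN keeps every row from `bins`; unmatched rows get NULL for `items`'s columns.
Matching on t1.bin_id = t2.bin_id AND t1.grp = t2.grp. A NULL in a compared column never satisfies the condition.
- t1 row (bin_id=8, grp=RF): no match → kept, t2 columns NULL.
- t1 row (bin_id=6, grp=RF): no match → kept, t2 columns NULL.
- t1 row (bin_id=6, grp=RF): no match → kept, t2 columns NULL.
- t1 row (bin_id=2, grp=GN): matches 2 t2 row(s) → 2 output row(s).
- t1 row (bin_id=2, grp=RF): no match → kept, t2 columns NULL.
- t1 row (bin_id=6, grp=EZ): no match → kept, t2 columns NULL.

NULL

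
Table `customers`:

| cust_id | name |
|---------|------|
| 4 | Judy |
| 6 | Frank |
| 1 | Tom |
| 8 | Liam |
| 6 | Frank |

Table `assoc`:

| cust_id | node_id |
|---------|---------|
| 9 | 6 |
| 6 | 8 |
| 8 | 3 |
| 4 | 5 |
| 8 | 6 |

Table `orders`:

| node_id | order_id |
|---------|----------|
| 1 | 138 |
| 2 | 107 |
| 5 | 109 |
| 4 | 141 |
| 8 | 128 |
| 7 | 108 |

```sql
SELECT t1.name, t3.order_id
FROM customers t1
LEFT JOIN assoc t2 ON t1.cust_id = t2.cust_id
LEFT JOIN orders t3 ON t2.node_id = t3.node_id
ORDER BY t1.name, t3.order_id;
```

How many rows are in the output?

Joins associate left-to-right: customers LEFT JOIN assoc on cust_id gives 6 intermediate row(s).
Then LEFT JOIN `orders t3` on node_id: each of those 6 rows is kept; rows whose t2.node_id has no match in t3 get NULL for t3's columns.
Result: 6 row(s).

6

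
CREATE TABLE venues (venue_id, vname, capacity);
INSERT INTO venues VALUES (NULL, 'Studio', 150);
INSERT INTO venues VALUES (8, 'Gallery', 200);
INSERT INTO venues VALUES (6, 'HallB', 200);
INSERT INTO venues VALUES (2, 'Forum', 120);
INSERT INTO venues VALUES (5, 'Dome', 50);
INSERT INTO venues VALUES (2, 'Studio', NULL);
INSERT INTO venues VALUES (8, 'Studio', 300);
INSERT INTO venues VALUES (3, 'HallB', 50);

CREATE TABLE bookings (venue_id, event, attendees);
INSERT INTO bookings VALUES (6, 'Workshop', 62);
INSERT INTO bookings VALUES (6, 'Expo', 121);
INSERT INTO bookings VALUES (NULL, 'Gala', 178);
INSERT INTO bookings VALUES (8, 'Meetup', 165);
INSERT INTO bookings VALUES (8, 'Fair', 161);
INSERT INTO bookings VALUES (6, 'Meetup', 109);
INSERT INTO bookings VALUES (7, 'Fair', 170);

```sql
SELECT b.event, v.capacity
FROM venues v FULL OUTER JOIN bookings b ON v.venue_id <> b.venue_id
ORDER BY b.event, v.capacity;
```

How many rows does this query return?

37

FULL OUTER JOIN keeps every row from both sides; unmatched rows get NULL for the other side's columns.
Matching on v.venue_id <> b.venue_id. A NULL in a compared column never satisfies the condition.
- v row (venue_id=NULL): no match → kept, b columns NULL.
- v row (venue_id=8): matches 4 b row(s) → 4 output row(s).
- v row (venue_id=6): matches 3 b row(s) → 3 output row(s).
- v row (venue_id=2): matches 6 b row(s) → 6 output row(s).
- v row (venue_id=5): matches 6 b row(s) → 6 output row(s).
- v row (venue_id=2): matches 6 b row(s) → 6 output row(s).
- v row (venue_id=8): matches 4 b row(s) → 4 output row(s).
- v row (venue_id=3): matches 6 b row(s) → 6 output row(s).
- 1 row(s) from b found no v partner → padded with NULL.
Total: 35 matched + 2 padded = 37 rows.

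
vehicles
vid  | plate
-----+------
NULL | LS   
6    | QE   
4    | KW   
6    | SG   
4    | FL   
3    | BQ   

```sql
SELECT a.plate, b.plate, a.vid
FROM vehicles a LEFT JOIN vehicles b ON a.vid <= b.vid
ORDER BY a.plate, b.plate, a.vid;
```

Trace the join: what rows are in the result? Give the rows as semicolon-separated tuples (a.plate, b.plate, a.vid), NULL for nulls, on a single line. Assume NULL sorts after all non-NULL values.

(BQ, BQ, 3); (BQ, FL, 3); (BQ, KW, 3); (BQ, QE, 3); (BQ, SG, 3); (FL, FL, 4); (FL, KW, 4); (FL, QE, 4); (FL, SG, 4); (KW, FL, 4); (KW, KW, 4); (KW, QE, 4); (KW, SG, 4); (LS, NULL, NULL); (QE, QE, 6); (QE, SG, 6); (SG, QE, 6); (SG, SG, 6)

LEFT JOIN keeps every row from `vehicles a`; unmatched rows get NULL for `vehicles b`'s columns.
Matching on a.vid <= b.vid. A NULL in a compared column never satisfies the condition.
Matched pairs: 17; unmatched a rows kept: 1.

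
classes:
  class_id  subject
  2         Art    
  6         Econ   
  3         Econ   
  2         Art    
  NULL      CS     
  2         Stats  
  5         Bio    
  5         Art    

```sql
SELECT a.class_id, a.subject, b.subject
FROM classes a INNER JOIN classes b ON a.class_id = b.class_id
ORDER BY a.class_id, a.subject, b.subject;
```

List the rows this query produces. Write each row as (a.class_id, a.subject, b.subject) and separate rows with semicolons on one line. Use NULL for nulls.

INNER JOIN keeps only pairs where the ON condition holds.
Matching on a.class_id = b.class_id. A NULL in a compared column never satisfies the condition.
- a (class_id=2) pairs with 3 row(s) of b.
- a (class_id=6) pairs with 1 row(s) of b.
- a (class_id=3) pairs with 1 row(s) of b.
- a (class_id=2) pairs with 3 row(s) of b.
- a (class_id=NULL) has no partner → excluded.
- a (class_id=2) pairs with 3 row(s) of b.
- a (class_id=5) pairs with 2 row(s) of b.
- a (class_id=5) pairs with 2 row(s) of b.

(2, Art, Art); (2, Art, Art); (2, Art, Art); (2, Art, Art); (2, Art, Stats); (2, Art, Stats); (2, Stats, Art); (2, Stats, Art); (2, Stats, Stats); (3, Econ, Econ); (5, Art, Art); (5, Art, Bio); (5, Bio, Art); (5, Bio, Bio); (6, Econ, Econ)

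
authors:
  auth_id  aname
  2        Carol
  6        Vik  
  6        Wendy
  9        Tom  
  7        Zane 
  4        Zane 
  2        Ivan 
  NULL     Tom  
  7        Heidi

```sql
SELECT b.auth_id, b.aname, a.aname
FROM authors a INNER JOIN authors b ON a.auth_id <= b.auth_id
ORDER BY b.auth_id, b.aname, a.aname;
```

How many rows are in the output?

39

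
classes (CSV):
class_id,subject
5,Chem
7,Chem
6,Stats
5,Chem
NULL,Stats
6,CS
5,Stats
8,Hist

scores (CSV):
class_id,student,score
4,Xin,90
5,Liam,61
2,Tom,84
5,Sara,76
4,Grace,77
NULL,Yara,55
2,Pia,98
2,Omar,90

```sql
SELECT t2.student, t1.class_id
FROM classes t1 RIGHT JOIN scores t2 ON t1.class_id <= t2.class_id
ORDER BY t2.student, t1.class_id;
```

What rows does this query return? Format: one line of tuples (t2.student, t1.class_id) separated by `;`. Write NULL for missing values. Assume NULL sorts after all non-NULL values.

(Grace, NULL); (Liam, 5); (Liam, 5); (Liam, 5); (Omar, NULL); (Pia, NULL); (Sara, 5); (Sara, 5); (Sara, 5); (Tom, NULL); (Xin, NULL); (Yara, NULL)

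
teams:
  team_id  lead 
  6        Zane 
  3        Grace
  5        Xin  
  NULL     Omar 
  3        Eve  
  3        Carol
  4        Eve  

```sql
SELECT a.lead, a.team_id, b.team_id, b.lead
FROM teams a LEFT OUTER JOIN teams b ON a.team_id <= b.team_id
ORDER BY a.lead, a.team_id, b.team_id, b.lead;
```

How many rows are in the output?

LEFT JOIN keeps every row from `teams a`; unmatched rows get NULL for `teams b`'s columns.
Matching on a.team_id <= b.team_id. A NULL in a compared column never satisfies the condition.
Matched pairs: 24; unmatched a rows kept: 1.
Total: 24 matched + 1 padded = 25 rows.

25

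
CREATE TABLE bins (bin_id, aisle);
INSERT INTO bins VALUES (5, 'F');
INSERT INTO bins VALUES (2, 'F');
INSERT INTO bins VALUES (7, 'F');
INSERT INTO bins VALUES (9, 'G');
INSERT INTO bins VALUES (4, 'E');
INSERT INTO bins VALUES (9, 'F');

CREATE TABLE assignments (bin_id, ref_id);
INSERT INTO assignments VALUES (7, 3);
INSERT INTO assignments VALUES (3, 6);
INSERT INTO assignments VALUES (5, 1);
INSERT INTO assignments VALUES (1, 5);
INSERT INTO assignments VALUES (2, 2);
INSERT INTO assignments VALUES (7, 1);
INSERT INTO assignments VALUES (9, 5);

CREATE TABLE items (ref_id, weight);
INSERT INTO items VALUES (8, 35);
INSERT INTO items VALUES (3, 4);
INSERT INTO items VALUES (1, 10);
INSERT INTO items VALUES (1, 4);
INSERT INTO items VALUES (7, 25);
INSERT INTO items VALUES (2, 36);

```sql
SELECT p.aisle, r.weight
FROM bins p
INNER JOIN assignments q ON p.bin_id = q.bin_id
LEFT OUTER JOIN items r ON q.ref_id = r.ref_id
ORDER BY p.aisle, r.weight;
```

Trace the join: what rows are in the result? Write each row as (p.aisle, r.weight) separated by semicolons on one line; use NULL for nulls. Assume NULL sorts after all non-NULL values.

(F, 4); (F, 4); (F, 4); (F, 10); (F, 10); (F, 36); (F, NULL); (G, NULL)

Evaluate left to right. First `bins p INNER JOIN assignments q` on bin_id: 6 row(s).
Then LEFT JOIN `items r` on ref_id: each of those 6 rows is kept; rows whose q.ref_id has no match in r get NULL for r's columns.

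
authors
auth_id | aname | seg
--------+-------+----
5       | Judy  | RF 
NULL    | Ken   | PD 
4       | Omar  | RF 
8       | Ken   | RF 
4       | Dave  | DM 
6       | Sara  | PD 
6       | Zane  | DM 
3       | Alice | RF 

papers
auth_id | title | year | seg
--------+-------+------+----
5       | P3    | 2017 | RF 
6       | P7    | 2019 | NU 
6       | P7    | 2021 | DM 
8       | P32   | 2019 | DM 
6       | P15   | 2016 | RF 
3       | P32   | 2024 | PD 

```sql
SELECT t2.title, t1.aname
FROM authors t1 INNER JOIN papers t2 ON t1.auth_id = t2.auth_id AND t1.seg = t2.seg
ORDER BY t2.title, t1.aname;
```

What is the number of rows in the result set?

2

INNER JOIN keeps only pairs where the ON condition holds.
Matching on t1.auth_id = t2.auth_id AND t1.seg = t2.seg. A NULL in a compared column never satisfies the condition.
- auth_id=5, seg=RF: 1 matching t2 row(s), so 1 row(s) emitted.
- auth_id=NULL, seg=PD: no matching t2 row, dropped.
- auth_id=4, seg=RF: no matching t2 row, dropped.
- auth_id=8, seg=RF: no matching t2 row, dropped.
- auth_id=4, seg=DM: no matching t2 row, dropped.
- auth_id=6, seg=PD: no matching t2 row, dropped.
- auth_id=6, seg=DM: 1 matching t2 row(s), so 1 row(s) emitted.
- auth_id=3, seg=RF: no matching t2 row, dropped.
Total: 2 rows.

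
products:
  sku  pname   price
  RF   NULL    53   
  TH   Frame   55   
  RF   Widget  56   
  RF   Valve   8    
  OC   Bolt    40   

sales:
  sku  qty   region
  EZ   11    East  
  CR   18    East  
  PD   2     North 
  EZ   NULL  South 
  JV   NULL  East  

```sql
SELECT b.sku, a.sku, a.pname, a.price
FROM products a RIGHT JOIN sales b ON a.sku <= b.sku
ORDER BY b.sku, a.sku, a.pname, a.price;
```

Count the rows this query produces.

5

RIGHT JOIN keeps every row from `sales`; unmatched rows get NULL for `products`'s columns.
Matching on a.sku <= b.sku.
- a row (sku=RF): no match.
- a row (sku=TH): no match.
- a row (sku=RF): no match.
- a row (sku=RF): no match.
- a row (sku=OC): matches 1 b row(s) → 1 output row(s).
- 4 b row(s) had no a match → kept, a columns NULL.
Total: 1 matched + 4 padded = 5 rows.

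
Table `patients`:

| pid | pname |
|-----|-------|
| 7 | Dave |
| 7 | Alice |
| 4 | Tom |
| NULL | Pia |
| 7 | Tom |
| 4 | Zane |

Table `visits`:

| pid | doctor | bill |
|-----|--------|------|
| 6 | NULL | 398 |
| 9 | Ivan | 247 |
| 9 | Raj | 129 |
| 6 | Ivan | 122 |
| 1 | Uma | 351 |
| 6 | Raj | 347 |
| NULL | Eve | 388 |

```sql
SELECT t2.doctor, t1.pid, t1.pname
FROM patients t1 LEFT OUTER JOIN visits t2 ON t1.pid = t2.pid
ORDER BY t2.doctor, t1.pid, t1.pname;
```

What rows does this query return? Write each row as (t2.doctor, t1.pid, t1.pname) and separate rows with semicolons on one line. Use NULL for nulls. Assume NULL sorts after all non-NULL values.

(NULL, 4, Tom); (NULL, 4, Zane); (NULL, 7, Alice); (NULL, 7, Dave); (NULL, 7, Tom); (NULL, NULL, Pia)

LEFT JOIN keeps every row from `patients`; unmatched rows get NULL for `visits`'s columns.
Matching on t1.pid = t2.pid. A NULL in a compared column never satisfies the condition.
- pid=7: no t2 row matches, row kept with t2 columns NULL.
- pid=7: no t2 row matches, row kept with t2 columns NULL.
- pid=4: no t2 row matches, row kept with t2 columns NULL.
- pid=NULL: no t2 row matches, row kept with t2 columns NULL.
- pid=7: no t2 row matches, row kept with t2 columns NULL.
- pid=4: no t2 row matches, row kept with t2 columns NULL.
After projecting and ordering:
t2.doctor | t1.pid | t1.pname
NULL | 4 | Tom
NULL | 4 | Zane
NULL | 7 | Alice
NULL | 7 | Dave
NULL | 7 | Tom
NULL | NULL | Pia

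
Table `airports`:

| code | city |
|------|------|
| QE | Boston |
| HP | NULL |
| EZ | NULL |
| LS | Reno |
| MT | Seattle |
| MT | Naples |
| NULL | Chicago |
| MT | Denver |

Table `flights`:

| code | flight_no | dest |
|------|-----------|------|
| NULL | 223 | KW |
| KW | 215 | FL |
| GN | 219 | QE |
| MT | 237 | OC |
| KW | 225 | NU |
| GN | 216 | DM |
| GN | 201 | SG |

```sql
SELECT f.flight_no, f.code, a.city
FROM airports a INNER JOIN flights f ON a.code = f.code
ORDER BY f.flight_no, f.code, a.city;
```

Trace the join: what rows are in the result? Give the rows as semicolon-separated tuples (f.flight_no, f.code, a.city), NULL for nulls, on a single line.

(237, MT, Denver); (237, MT, Naples); (237, MT, Seattle)

INNER JOIN keeps only pairs where the ON condition holds.
Matching on a.code = f.code. A NULL in a compared column never satisfies the condition.
- a row (code=QE): no match → dropped.
- a row (code=HP): no match → dropped.
- a row (code=EZ): no match → dropped.
- a row (code=LS): no match → dropped.
- a row (code=MT): matches 1 f row(s) → 1 output row(s).
- a row (code=MT): matches 1 f row(s) → 1 output row(s).
- a row (code=NULL): no match → dropped.
- a row (code=MT): matches 1 f row(s) → 1 output row(s).
After projecting and ordering:
f.flight_no | f.code | a.city
237 | MT | Denver
237 | MT | Naples
237 | MT | Seattle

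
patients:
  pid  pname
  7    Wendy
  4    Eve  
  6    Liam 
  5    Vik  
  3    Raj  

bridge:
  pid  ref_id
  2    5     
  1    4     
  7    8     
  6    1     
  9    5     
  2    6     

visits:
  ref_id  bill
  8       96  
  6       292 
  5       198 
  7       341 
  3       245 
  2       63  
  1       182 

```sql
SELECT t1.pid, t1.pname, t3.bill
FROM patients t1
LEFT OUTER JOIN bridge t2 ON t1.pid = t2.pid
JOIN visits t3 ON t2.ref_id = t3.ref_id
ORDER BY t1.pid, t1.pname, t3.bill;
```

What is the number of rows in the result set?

2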